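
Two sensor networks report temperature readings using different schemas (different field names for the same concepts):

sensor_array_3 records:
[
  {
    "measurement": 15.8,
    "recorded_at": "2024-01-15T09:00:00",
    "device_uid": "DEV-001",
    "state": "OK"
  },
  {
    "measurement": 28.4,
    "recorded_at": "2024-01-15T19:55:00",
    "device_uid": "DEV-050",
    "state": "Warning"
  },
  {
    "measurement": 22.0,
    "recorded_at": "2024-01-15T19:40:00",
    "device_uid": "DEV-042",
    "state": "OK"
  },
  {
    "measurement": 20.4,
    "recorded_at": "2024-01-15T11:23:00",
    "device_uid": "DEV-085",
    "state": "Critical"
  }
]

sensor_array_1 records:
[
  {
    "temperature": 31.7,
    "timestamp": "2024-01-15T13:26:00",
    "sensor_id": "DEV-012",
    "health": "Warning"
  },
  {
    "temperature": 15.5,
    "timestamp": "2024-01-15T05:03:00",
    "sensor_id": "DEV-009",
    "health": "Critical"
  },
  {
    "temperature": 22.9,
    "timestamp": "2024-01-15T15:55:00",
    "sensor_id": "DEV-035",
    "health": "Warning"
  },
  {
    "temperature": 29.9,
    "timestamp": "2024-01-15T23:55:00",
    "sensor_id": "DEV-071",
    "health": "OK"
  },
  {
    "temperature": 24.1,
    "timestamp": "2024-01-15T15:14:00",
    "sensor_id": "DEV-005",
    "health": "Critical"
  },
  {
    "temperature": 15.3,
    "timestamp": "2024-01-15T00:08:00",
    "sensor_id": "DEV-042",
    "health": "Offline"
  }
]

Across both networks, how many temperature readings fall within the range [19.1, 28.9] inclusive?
5

Schema mapping: "measurement" (sensor_array_3) = "temperature" (sensor_array_1) = temperature

Readings in [19.1, 28.9] from sensor_array_3: 3
Readings in [19.1, 28.9] from sensor_array_1: 2

Total count: 3 + 2 = 5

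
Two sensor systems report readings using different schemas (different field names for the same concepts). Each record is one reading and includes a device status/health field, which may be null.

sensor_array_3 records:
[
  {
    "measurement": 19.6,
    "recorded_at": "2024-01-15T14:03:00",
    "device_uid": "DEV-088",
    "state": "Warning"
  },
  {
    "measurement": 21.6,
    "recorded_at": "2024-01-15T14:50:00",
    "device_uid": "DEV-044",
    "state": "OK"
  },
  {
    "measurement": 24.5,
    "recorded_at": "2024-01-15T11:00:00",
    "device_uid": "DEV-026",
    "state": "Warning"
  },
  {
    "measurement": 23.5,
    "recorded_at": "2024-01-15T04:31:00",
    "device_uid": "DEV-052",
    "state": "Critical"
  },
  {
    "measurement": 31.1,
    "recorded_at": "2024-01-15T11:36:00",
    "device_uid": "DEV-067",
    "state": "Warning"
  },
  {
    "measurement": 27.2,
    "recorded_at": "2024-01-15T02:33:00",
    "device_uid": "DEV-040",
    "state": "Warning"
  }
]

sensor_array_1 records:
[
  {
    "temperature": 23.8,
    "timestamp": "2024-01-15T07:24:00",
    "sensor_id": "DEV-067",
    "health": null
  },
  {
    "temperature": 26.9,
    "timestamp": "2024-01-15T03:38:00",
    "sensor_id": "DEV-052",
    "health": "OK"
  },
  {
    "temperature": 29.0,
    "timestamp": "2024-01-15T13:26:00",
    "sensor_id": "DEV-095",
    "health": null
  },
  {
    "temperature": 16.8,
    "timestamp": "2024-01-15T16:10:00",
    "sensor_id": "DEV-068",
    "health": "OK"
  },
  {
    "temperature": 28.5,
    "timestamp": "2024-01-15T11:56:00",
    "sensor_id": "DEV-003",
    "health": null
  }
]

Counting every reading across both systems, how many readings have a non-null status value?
8

Schema mapping: "state" (sensor_array_3) = "health" (sensor_array_1) = status

Non-null in sensor_array_3: 6
Non-null in sensor_array_1: 2

Total non-null: 6 + 2 = 8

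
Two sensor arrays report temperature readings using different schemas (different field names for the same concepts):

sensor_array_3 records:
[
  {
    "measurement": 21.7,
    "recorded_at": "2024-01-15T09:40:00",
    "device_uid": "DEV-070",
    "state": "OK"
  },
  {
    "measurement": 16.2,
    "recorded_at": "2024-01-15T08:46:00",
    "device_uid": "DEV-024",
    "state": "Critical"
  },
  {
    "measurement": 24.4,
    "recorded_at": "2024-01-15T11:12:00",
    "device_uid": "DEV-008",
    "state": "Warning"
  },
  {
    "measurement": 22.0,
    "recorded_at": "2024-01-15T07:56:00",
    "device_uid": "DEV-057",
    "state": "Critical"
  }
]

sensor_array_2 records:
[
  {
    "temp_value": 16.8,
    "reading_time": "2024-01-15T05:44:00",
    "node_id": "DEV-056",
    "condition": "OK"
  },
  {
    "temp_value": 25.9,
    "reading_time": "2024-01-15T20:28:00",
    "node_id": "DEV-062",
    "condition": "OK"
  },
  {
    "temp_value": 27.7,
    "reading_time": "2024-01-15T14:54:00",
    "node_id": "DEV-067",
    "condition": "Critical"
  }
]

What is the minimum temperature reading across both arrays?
16.2

Schema mapping: "measurement" (sensor_array_3) = "temp_value" (sensor_array_2) = temperature reading

Minimum in sensor_array_3: 16.2
Minimum in sensor_array_2: 16.8

Overall minimum: min(16.2, 16.8) = 16.2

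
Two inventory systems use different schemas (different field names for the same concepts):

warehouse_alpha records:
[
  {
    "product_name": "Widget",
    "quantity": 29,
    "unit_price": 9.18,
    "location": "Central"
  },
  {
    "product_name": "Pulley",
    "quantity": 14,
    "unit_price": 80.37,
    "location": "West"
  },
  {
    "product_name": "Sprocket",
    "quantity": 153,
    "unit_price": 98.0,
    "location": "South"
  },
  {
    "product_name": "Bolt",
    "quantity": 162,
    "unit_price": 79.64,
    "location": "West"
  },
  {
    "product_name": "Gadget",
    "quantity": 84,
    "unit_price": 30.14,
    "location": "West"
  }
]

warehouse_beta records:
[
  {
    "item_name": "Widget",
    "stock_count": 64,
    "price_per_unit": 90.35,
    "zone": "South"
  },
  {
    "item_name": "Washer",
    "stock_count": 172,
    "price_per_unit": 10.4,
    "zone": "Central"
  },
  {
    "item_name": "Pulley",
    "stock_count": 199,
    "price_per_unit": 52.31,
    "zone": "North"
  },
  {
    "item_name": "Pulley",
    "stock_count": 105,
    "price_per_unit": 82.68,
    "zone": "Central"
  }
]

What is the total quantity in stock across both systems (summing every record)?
982

To reconcile these schemas, identify the field holding the quantity in stock in each system:
1. In warehouse_alpha it is "quantity"
2. In warehouse_beta it is "stock_count"

From warehouse_alpha: 29 + 14 + 153 + 162 + 84 = 442
From warehouse_beta: 64 + 172 + 199 + 105 = 540

Total: 442 + 540 = 982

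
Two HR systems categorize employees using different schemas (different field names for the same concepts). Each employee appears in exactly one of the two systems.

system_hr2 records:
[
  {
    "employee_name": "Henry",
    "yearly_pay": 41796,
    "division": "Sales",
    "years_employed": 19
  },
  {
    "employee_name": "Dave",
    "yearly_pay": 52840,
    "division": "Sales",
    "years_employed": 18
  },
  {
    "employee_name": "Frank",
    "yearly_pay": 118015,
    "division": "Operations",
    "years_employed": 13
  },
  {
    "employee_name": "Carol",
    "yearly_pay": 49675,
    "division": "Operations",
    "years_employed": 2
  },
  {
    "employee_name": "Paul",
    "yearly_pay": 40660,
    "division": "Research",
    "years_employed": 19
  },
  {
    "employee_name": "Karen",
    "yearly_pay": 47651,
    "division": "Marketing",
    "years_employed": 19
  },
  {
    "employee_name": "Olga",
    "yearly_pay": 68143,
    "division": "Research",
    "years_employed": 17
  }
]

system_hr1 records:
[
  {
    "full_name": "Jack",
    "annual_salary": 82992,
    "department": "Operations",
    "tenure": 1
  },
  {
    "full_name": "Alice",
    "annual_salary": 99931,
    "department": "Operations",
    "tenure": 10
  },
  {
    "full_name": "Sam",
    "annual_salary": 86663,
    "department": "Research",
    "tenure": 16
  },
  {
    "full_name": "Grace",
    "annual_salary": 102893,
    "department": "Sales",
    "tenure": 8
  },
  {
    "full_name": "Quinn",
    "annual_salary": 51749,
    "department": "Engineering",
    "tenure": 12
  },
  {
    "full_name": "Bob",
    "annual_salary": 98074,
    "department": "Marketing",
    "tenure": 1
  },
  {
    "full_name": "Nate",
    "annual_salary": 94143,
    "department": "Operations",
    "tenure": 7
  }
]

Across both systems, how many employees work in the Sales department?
3

Schema mapping: "division" (system_hr2) = "department" (system_hr1) = department

Sales employees in system_hr2: 2
Sales employees in system_hr1: 1

Total in Sales: 2 + 1 = 3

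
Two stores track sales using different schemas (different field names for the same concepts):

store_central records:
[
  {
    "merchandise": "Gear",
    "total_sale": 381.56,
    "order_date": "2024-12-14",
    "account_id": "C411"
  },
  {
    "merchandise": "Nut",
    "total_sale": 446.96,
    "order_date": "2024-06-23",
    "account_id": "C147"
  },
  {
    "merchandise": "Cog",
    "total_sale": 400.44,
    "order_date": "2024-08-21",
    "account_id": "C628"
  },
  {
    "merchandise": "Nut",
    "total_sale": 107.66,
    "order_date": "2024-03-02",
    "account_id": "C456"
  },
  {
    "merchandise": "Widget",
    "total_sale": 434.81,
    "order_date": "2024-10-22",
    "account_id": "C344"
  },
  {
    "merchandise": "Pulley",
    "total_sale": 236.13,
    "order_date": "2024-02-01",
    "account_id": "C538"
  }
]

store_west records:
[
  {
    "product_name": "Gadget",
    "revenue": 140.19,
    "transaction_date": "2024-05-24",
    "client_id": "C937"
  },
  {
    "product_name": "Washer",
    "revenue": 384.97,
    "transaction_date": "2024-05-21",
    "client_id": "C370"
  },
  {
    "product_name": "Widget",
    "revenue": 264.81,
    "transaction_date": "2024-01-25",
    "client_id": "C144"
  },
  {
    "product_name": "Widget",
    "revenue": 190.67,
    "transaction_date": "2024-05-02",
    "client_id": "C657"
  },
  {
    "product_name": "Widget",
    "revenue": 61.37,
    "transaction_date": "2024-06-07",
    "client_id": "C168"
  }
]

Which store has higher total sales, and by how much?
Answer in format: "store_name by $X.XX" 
store_central by $965.55

Schema mapping: "total_sale" (store_central) = "revenue" (store_west) = sale amount

Total for store_central: 2007.56
Total for store_west: 1042.01

Difference: |2007.56 - 1042.01| = 965.55
store_central has higher sales by $965.55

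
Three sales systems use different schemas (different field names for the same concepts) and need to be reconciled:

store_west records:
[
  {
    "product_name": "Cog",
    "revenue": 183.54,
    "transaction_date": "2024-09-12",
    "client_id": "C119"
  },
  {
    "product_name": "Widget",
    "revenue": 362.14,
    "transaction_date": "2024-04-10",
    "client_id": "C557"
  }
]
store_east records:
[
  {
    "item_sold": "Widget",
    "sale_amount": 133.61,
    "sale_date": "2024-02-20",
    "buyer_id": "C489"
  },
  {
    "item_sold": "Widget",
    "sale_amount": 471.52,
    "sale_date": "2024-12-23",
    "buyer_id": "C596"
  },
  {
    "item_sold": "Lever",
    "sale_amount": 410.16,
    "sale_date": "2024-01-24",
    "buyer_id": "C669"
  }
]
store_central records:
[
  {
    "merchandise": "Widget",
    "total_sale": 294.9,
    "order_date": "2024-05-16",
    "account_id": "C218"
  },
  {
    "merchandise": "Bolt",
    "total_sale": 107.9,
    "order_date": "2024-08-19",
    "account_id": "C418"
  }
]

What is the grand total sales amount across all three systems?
1963.77

Schema reconciliation - all amount fields map to sale amount:

store_west (revenue): 545.68
store_east (sale_amount): 1015.29
store_central (total_sale): 402.8

Grand total: 1963.77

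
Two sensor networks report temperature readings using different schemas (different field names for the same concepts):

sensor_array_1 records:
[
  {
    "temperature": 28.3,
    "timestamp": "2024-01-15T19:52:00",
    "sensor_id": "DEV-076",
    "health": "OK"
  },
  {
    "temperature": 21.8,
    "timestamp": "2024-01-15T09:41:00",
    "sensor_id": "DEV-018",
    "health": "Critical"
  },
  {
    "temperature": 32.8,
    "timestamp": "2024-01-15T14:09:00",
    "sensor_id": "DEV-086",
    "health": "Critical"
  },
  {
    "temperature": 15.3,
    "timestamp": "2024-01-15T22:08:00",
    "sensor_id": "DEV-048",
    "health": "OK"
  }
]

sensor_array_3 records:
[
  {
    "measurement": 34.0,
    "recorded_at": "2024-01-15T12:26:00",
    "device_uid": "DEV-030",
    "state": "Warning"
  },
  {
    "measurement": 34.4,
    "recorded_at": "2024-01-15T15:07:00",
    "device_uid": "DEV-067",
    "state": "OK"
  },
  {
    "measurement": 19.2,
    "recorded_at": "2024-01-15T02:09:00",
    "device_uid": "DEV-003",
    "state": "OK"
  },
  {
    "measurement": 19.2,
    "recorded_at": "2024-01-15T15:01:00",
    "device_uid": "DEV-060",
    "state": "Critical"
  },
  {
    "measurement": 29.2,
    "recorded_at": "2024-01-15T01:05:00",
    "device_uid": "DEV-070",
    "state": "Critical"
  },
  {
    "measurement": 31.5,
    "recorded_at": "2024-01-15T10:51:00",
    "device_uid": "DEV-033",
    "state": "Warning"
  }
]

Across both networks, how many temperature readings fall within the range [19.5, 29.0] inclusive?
2

Schema mapping: "temperature" (sensor_array_1) = "measurement" (sensor_array_3) = temperature

Readings in [19.5, 29.0] from sensor_array_1: 2
Readings in [19.5, 29.0] from sensor_array_3: 0

Total count: 2 + 0 = 2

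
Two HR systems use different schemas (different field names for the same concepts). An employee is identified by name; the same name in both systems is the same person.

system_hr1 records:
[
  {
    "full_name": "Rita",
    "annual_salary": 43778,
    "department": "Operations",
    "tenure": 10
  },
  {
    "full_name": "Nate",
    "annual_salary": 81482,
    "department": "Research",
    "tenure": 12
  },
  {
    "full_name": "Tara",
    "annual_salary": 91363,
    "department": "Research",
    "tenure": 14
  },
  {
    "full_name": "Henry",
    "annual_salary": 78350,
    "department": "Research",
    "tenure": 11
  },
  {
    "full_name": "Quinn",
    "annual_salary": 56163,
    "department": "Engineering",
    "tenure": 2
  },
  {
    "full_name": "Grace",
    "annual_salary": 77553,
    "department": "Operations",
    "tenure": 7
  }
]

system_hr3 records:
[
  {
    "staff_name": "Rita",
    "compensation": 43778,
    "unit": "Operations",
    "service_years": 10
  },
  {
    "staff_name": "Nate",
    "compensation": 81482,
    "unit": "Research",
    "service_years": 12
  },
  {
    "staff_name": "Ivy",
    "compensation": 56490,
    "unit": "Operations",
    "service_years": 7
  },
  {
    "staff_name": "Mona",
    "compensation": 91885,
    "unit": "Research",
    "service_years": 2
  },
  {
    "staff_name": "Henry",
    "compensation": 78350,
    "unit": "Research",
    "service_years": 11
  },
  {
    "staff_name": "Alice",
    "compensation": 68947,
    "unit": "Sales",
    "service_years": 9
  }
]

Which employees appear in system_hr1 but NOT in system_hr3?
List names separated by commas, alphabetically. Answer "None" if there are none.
Grace, Quinn, Tara

Schema mapping: "full_name" (system_hr1) = "staff_name" (system_hr3) = employee name

Names in system_hr1: ['Grace', 'Henry', 'Nate', 'Quinn', 'Rita', 'Tara']
Names in system_hr3: ['Alice', 'Henry', 'Ivy', 'Mona', 'Nate', 'Rita']

In system_hr1 but not system_hr3: ['Grace', 'Quinn', 'Tara']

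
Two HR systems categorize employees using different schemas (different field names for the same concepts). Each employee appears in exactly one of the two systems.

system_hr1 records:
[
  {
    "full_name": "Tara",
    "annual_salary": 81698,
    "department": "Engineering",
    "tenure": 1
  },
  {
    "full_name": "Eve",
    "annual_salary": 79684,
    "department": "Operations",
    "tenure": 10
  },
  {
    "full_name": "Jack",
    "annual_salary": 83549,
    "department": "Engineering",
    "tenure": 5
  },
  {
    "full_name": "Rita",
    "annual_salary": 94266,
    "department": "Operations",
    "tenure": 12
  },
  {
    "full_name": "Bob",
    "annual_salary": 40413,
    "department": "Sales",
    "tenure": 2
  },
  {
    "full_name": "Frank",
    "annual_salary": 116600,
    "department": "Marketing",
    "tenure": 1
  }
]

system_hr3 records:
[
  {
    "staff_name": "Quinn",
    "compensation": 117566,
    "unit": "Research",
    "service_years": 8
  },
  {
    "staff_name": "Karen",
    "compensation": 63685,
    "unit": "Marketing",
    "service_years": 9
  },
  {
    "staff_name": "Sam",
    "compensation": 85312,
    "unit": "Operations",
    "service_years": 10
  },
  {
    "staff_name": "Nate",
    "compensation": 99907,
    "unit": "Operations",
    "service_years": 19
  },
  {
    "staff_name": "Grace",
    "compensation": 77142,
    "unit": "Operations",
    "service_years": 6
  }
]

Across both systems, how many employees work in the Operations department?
5

Schema mapping: "department" (system_hr1) = "unit" (system_hr3) = department

Operations employees in system_hr1: 2
Operations employees in system_hr3: 3

Total in Operations: 2 + 3 = 5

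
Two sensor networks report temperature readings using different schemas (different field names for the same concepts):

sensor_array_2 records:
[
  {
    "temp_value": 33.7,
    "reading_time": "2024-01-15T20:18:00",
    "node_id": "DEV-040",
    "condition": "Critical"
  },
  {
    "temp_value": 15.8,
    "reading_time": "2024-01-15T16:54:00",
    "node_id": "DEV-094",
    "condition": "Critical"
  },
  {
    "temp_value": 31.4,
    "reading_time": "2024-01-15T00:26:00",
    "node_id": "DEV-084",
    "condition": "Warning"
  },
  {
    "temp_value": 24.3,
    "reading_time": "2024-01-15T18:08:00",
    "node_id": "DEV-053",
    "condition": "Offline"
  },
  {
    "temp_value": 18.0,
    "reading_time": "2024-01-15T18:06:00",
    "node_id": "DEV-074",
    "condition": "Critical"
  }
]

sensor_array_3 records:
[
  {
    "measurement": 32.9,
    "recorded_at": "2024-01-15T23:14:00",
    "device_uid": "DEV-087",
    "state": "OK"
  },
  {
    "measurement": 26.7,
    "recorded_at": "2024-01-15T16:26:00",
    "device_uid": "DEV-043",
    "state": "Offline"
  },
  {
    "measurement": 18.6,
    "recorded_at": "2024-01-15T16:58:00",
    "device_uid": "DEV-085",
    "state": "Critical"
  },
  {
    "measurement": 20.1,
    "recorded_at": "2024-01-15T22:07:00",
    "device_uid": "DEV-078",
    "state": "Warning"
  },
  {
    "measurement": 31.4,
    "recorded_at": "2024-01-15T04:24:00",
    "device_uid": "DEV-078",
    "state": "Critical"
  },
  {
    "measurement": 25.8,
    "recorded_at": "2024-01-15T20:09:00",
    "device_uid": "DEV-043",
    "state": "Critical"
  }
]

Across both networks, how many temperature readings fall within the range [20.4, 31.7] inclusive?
5

Schema mapping: "temp_value" (sensor_array_2) = "measurement" (sensor_array_3) = temperature

Readings in [20.4, 31.7] from sensor_array_2: 2
Readings in [20.4, 31.7] from sensor_array_3: 3

Total count: 2 + 3 = 5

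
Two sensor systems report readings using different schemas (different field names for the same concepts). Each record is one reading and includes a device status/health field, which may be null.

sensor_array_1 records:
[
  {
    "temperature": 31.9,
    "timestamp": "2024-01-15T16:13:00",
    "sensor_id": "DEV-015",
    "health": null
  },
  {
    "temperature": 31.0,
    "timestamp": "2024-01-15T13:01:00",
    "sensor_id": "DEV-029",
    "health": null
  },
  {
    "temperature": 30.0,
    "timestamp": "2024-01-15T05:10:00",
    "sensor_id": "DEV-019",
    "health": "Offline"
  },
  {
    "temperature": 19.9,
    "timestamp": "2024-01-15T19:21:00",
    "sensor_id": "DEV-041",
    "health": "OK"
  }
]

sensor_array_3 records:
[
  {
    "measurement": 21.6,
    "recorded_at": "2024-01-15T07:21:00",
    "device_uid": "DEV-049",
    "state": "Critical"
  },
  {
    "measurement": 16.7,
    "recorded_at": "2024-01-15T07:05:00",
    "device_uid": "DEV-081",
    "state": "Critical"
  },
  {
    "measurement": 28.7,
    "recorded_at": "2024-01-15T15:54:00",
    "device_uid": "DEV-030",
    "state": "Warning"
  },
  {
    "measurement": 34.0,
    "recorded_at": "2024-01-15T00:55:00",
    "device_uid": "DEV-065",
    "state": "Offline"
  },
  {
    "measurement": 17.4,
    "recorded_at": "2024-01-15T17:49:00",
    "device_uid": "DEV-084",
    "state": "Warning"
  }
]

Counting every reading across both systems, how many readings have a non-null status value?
7

Schema mapping: "health" (sensor_array_1) = "state" (sensor_array_3) = status

Non-null in sensor_array_1: 2
Non-null in sensor_array_3: 5

Total non-null: 2 + 5 = 7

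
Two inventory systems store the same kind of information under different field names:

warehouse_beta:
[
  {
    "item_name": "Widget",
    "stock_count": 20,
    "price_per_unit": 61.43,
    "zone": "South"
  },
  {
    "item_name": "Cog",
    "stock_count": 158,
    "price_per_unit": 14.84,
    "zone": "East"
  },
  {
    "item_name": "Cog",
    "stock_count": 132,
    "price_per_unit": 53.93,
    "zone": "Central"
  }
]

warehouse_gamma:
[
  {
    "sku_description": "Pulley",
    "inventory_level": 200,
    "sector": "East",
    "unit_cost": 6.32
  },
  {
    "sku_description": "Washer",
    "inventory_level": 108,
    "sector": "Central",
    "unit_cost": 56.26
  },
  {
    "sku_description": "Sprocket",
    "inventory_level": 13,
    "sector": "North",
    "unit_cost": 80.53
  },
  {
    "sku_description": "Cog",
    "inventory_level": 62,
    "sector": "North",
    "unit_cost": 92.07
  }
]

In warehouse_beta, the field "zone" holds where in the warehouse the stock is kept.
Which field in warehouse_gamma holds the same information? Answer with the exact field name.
sector

In warehouse_beta, "zone" holds where in the warehouse the stock is kept.
The fields in warehouse_gamma are: "sku_description", "inventory_level", "sector", "unit_cost".
"sector" is the match: the name refers to the same concept and its values are area labels (e.g. 'Central', 'East').
The other fields ("sku_description", "inventory_level", "unit_cost") hold different kinds of data.

So "zone" in warehouse_beta corresponds to "sector" in warehouse_gamma.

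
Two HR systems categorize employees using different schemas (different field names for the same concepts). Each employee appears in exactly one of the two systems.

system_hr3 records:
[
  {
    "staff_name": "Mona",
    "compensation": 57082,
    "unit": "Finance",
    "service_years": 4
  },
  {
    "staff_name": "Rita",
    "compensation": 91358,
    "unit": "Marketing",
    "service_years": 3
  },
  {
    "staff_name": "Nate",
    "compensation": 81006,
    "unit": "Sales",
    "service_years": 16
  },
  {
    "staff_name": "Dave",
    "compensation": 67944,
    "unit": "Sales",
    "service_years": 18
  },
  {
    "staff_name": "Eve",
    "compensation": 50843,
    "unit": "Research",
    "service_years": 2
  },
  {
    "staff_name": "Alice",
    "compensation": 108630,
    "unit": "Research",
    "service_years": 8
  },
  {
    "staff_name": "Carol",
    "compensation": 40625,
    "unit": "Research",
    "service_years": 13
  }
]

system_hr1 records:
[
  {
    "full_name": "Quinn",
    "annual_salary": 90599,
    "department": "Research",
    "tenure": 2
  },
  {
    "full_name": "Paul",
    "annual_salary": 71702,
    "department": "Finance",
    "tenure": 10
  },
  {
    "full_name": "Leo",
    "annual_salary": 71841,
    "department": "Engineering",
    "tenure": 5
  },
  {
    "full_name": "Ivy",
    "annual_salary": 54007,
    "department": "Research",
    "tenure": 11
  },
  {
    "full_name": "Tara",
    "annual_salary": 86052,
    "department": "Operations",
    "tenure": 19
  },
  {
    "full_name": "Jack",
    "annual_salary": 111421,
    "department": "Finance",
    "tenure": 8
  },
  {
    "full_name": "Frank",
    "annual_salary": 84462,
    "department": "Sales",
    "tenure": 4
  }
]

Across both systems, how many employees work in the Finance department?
3

Schema mapping: "unit" (system_hr3) = "department" (system_hr1) = department

Finance employees in system_hr3: 1
Finance employees in system_hr1: 2

Total in Finance: 1 + 2 = 3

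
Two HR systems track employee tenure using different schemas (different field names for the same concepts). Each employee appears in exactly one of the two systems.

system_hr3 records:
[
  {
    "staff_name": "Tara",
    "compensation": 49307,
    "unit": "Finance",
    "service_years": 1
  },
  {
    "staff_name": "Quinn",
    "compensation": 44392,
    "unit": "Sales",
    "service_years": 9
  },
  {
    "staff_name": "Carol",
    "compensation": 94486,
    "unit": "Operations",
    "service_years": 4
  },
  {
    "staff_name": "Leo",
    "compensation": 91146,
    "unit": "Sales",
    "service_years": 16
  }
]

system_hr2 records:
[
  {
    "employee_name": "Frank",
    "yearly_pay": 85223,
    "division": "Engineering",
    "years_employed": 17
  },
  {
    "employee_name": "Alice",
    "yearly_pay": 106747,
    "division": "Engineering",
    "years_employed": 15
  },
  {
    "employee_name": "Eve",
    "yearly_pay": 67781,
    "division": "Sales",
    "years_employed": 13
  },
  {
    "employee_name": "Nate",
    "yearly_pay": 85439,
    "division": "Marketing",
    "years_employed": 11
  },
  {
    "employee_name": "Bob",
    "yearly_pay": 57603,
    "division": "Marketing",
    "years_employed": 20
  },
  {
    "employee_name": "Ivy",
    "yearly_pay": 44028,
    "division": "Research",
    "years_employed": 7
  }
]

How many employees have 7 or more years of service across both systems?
8

Reconcile schemas: "service_years" (system_hr3) = "years_employed" (system_hr2) = years of service

From system_hr3: 2 employees with >= 7 years
From system_hr2: 6 employees with >= 7 years

Total: 2 + 6 = 8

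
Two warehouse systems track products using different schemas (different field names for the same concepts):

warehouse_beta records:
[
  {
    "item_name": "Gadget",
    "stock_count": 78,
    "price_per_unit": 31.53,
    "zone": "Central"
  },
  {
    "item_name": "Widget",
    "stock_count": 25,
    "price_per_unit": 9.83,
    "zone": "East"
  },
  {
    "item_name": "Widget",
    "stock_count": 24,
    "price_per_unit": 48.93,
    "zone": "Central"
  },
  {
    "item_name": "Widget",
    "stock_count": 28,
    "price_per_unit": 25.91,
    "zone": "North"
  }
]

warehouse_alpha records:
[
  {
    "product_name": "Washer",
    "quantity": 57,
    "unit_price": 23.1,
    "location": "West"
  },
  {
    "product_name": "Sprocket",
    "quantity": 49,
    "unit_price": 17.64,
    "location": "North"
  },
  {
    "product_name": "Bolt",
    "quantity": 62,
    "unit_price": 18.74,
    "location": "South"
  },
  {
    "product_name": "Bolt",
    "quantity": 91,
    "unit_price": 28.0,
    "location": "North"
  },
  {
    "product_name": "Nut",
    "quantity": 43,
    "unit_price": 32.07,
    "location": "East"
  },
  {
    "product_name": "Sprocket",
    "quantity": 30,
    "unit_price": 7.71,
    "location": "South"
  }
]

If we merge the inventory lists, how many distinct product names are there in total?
6

Schema mapping: "item_name" (warehouse_beta) = "product_name" (warehouse_alpha) = product name

Products in warehouse_beta: ['Gadget', 'Widget']
Products in warehouse_alpha: ['Bolt', 'Nut', 'Sprocket', 'Washer']

Union (unique products): ['Bolt', 'Gadget', 'Nut', 'Sprocket', 'Washer', 'Widget']
Count: 6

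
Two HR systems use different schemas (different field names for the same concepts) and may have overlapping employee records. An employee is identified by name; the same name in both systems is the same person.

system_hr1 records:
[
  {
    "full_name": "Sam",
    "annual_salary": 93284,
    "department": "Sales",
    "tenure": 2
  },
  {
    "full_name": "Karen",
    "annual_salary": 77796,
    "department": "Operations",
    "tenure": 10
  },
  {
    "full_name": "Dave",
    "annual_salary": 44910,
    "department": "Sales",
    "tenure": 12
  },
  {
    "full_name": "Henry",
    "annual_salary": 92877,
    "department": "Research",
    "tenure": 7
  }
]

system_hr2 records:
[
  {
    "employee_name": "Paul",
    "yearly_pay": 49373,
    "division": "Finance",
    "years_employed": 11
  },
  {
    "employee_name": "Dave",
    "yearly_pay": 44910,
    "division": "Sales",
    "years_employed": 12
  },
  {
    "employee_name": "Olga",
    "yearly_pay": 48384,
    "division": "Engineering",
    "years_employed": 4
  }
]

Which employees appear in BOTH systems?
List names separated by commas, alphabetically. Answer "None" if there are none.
Dave

Schema mapping: "full_name" (system_hr1) = "employee_name" (system_hr2) = employee name

Names in system_hr1: ['Dave', 'Henry', 'Karen', 'Sam']
Names in system_hr2: ['Dave', 'Olga', 'Paul']

Intersection: ['Dave']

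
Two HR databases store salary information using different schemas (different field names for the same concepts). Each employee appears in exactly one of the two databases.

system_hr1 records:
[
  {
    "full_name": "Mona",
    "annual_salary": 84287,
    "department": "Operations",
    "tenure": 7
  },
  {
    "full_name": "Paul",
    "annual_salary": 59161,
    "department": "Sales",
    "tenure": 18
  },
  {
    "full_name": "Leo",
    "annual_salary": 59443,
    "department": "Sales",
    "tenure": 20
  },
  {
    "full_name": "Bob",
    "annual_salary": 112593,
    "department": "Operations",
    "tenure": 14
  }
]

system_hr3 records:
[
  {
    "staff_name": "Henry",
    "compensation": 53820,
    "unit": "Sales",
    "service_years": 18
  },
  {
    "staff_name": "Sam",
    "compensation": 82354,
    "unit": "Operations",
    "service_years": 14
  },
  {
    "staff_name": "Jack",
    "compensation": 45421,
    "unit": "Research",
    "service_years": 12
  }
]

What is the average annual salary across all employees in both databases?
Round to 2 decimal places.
71011.29

Schema mapping: "annual_salary" (system_hr1) = "compensation" (system_hr3) = annual salary

All salaries: [84287, 59161, 59443, 112593, 53820, 82354, 45421]
Sum: 497079
Count: 7
Average: 497079 / 7 = 71011.29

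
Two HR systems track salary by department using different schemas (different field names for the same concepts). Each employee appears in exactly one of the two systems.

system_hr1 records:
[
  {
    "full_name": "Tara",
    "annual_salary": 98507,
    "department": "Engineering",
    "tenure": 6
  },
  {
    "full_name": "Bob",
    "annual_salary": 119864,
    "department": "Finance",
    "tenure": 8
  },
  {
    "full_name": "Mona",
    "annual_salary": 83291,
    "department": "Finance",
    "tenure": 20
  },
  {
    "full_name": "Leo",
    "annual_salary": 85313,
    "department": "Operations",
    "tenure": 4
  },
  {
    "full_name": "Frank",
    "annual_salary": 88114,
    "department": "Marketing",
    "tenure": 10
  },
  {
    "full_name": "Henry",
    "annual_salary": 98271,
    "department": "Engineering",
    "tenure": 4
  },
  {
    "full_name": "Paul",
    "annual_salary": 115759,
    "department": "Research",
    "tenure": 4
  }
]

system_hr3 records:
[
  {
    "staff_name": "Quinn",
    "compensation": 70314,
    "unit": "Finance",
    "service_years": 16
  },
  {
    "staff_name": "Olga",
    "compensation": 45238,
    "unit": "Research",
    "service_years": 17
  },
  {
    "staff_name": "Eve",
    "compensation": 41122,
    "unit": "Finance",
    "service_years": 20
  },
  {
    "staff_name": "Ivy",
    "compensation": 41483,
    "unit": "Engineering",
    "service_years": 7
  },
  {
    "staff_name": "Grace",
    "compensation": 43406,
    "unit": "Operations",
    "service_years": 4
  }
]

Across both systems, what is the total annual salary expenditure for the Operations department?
128719

Schema mappings:
- "department" (system_hr1) = "unit" (system_hr3) = department
- "annual_salary" (system_hr1) = "compensation" (system_hr3) = salary

Operations salaries from system_hr1: 85313
Operations salaries from system_hr3: 43406

Total: 85313 + 43406 = 128719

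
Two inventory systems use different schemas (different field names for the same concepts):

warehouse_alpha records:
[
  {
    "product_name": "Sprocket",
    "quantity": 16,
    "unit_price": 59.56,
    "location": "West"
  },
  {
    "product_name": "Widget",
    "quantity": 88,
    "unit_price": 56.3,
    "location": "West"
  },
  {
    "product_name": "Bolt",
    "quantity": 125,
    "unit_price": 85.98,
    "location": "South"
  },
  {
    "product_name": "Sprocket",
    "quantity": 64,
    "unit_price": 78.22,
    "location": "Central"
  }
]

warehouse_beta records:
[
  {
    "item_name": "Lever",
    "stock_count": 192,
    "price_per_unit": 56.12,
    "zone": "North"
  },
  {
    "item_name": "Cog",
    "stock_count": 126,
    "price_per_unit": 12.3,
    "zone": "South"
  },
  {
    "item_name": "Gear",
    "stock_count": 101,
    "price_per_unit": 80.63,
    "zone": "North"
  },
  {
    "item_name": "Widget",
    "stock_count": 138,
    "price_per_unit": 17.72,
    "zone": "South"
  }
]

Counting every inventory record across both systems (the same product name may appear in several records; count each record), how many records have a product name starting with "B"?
1

Schema mapping: "product_name" (warehouse_alpha) = "item_name" (warehouse_beta) = product name

Records with product name starting with "B" in warehouse_alpha: 1
Records with product name starting with "B" in warehouse_beta: 0

Total: 1 + 0 = 1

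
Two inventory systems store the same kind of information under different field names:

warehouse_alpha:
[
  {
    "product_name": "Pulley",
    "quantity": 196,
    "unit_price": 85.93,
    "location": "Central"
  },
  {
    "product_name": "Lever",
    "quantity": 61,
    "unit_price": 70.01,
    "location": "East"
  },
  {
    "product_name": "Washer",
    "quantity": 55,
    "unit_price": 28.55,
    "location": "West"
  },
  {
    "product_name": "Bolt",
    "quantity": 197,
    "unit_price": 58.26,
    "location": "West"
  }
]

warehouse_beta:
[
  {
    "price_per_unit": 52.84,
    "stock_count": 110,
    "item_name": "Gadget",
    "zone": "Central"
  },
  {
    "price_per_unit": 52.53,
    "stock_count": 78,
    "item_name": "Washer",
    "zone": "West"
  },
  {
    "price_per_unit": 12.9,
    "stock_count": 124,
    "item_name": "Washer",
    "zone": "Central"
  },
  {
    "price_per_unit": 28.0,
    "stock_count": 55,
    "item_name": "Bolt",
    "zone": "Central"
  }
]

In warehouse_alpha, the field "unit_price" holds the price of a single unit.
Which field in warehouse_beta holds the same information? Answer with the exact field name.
price_per_unit

In warehouse_alpha, "unit_price" holds the price of a single unit.
The fields in warehouse_beta are: "price_per_unit", "stock_count", "item_name", "zone".
"price_per_unit" is the match: the name refers to the same concept and its values are decimal currency amounts (e.g. 52.84, 52.53).
The other fields ("stock_count", "item_name", "zone") hold different kinds of data.

So "unit_price" in warehouse_alpha corresponds to "price_per_unit" in warehouse_beta.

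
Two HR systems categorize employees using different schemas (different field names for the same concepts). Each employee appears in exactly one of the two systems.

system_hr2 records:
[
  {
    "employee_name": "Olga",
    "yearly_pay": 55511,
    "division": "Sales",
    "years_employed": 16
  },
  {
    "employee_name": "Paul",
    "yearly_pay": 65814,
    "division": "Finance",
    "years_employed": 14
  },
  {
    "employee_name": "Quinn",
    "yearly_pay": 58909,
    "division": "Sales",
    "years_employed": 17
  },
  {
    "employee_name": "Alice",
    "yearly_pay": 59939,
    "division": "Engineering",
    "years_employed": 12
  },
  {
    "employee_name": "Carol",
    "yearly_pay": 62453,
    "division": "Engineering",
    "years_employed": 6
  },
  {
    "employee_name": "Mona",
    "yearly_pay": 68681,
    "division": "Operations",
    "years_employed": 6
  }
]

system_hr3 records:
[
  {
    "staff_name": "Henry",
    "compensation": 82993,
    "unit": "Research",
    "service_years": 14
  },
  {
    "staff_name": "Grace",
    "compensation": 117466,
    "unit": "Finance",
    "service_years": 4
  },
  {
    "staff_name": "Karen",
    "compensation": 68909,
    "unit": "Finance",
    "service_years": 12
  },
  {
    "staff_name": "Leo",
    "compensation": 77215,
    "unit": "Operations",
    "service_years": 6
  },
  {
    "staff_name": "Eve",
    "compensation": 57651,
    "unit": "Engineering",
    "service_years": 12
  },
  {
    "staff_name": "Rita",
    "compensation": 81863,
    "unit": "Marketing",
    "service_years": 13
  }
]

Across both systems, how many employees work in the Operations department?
2

Schema mapping: "division" (system_hr2) = "unit" (system_hr3) = department

Operations employees in system_hr2: 1
Operations employees in system_hr3: 1

Total in Operations: 1 + 1 = 2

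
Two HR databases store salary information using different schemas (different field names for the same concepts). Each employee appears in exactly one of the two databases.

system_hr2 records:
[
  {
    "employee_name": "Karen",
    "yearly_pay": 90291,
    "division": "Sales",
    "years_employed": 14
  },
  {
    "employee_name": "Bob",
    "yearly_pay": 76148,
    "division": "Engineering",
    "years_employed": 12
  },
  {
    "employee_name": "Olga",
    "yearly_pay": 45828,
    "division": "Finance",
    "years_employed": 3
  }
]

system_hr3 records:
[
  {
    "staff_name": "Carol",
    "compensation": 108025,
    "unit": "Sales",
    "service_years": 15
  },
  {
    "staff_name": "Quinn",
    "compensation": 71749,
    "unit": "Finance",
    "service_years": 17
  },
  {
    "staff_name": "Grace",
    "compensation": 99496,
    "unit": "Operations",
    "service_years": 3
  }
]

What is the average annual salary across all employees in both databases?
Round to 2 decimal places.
81922.83

Schema mapping: "yearly_pay" (system_hr2) = "compensation" (system_hr3) = annual salary

All salaries: [90291, 76148, 45828, 108025, 71749, 99496]
Sum: 491537
Count: 6
Average: 491537 / 6 = 81922.83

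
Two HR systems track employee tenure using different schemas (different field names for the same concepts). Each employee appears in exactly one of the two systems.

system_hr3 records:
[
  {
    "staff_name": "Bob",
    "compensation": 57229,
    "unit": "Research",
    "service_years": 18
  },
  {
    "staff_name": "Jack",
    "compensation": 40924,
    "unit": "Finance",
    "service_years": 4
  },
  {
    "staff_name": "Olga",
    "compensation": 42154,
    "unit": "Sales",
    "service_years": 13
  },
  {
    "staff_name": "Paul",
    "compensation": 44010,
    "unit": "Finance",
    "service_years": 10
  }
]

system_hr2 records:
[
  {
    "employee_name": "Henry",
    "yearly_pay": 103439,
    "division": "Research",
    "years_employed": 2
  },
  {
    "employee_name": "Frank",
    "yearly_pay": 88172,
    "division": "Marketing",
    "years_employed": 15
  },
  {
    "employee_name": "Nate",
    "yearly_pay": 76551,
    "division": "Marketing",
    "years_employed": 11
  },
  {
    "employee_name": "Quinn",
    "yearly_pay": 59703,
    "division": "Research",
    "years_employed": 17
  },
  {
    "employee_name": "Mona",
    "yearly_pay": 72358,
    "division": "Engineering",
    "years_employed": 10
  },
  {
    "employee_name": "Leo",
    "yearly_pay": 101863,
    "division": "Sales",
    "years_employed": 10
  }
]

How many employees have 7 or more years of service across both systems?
8

Reconcile schemas: "service_years" (system_hr3) = "years_employed" (system_hr2) = years of service

From system_hr3: 3 employees with >= 7 years
From system_hr2: 5 employees with >= 7 years

Total: 3 + 5 = 8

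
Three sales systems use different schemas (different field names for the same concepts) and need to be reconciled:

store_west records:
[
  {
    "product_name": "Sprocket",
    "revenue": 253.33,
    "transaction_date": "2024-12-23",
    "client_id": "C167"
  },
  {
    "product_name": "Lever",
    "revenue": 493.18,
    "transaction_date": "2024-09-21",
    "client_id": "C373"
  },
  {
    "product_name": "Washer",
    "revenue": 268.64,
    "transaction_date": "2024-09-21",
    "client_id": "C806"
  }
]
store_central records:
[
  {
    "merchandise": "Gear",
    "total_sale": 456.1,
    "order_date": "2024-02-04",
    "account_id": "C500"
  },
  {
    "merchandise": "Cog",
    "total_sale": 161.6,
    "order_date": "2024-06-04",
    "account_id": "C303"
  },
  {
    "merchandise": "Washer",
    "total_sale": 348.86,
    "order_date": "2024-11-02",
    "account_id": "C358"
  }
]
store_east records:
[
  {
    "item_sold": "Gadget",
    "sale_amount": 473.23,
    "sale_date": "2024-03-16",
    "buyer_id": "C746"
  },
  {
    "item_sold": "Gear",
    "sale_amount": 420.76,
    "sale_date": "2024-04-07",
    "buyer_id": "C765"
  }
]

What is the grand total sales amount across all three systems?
2875.7

Schema reconciliation - all amount fields map to sale amount:

store_west (revenue): 1015.15
store_central (total_sale): 966.56
store_east (sale_amount): 893.99

Grand total: 2875.7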